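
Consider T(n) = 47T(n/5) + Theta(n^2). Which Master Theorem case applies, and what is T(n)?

Master Theorem for T(n) = 47T(n/5) + O(n^2):

a = 47, b = 5, c = 2
log_b(a) = log_5(47) = 2.3922

Case 1: c = 2 < log_5(47) = 2.3922
T(n) = O(n^(log_5 47))

For T(n) = 47T(n/5) + O(n^2): log_5(47) = 2.3922. This is Case 1 of the Master Theorem (c < log_b(a), work dominated by leaves), giving O(n^(log_5 47)).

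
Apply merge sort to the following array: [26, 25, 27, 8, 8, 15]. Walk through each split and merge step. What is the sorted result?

Merge sort trace:

Split: [26, 25, 27, 8, 8, 15] -> [26, 25, 27] and [8, 8, 15]
  Split: [26, 25, 27] -> [26] and [25, 27]
    Split: [25, 27] -> [25] and [27]
    Merge: [25] + [27] -> [25, 27]
  Merge: [26] + [25, 27] -> [25, 26, 27]
  Split: [8, 8, 15] -> [8] and [8, 15]
    Split: [8, 15] -> [8] and [15]
    Merge: [8] + [15] -> [8, 15]
  Merge: [8] + [8, 15] -> [8, 8, 15]
Merge: [25, 26, 27] + [8, 8, 15] -> [8, 8, 15, 25, 26, 27]

Final sorted array: [8, 8, 15, 25, 26, 27]

The merge sort proceeds by recursively splitting the array and merging sorted halves.
After all merges, the sorted array is [8, 8, 15, 25, 26, 27].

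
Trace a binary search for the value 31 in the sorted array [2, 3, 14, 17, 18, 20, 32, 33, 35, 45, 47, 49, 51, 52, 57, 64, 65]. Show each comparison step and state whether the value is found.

Binary search for 31 in [2, 3, 14, 17, 18, 20, 32, 33, 35, 45, 47, 49, 51, 52, 57, 64, 65]:

lo=0, hi=16, mid=8, arr[mid]=35 -> 35 > 31, search left half
lo=0, hi=7, mid=3, arr[mid]=17 -> 17 < 31, search right half
lo=4, hi=7, mid=5, arr[mid]=20 -> 20 < 31, search right half
lo=6, hi=7, mid=6, arr[mid]=32 -> 32 > 31, search left half
lo=6 > hi=5, target 31 not found

Binary search determines that 31 is not in the array after 4 comparisons. The search space was exhausted without finding the target.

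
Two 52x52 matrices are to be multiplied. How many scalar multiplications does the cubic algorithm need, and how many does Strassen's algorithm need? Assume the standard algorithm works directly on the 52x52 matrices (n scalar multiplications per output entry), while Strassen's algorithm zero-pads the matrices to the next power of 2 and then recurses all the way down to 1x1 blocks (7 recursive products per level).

Matrix multiplication for 52x52 matrices:

Strassen's algorithm requires power-of-2 dimensions. Pad 52x52 to 64x64 (next power of 2).

Standard algorithm: 52^3 = 140608 multiplications
Strassen's algorithm: 7^(log2(64)) = 7^6 = 117649 multiplications
Savings: 140608 - 117649 = 22959 multiplications

Standard: 140608 multiplications (52^3). Strassen: 117649 multiplications (7^6, after padding to 64x64). Strassen reduces 8 recursive multiplications to 7 at each level.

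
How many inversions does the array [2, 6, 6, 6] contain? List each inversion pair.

Finding inversions in [2, 6, 6, 6]:


Total inversions: 0

The array has 0 inversions. It is already sorted.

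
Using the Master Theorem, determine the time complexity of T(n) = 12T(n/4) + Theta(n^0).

Master Theorem for T(n) = 12T(n/4) + O(n^0):

a = 12, b = 4, c = 0
log_b(a) = log_4(12) = 1.7925

Case 1: c = 0 < log_4(12) = 1.7925
T(n) = O(n^(log_4 12))

For T(n) = 12T(n/4) + O(n^0): log_4(12) = 1.7925. This is Case 1 of the Master Theorem (c < log_b(a), work dominated by leaves), giving O(n^(log_4 12)).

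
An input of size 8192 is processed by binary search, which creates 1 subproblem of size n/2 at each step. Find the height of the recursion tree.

For divide and conquer with division factor 2:

Problem sizes at each level:
Level 0: 8192
Level 1: 4096
Level 2: 2048
Level 3: 1024
Level 4: 512
Level 5: 256
Level 6: 128
Level 7: 64
Level 8: 32
Level 9: 16
Level 10: 8
Level 11: 4
Level 12: 2
Level 13: 1

The root is level 0 and the size-1 base case is level 13 (the tree spans levels 0 through 13, i.e. 14 levels counting the root), so the depth is the number of divisions: log_2(8192) = 13

The recursion tree depth is log_2(8192) = 13. At each level, the problem size is divided by 2, so it takes 13 divisions to reduce to a base case of size 1. The algorithm makes 1 recursive call at each level.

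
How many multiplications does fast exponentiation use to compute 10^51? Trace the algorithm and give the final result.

Computing 10^51 by squaring (build up from 10^1; each line after the first costs one multiplication):

10^1 = 10
10^2 = (10^1)^2 = 10^2 = 100
10^3 = 10 * 10^2 = 10 * 100 = 1000
10^6 = (10^3)^2 = 1000^2 = 1000000
10^12 = (10^6)^2 = 1000000^2 = 1000000000000
10^24 = (10^12)^2 = 1000000000000^2 = 1000000000000000000000000
10^25 = 10 * 10^24 = 10 * 1000000000000000000000000 = 10000000000000000000000000
10^50 = (10^25)^2 = 10000000000000000000000000^2 = 100000000000000000000000000000000000000000000000000
10^51 = 10 * 10^50 = 10 * 100000000000000000000000000000000000000000000000000 = 1000000000000000000000000000000000000000000000000000

Result: 1000000000000000000000000000000000000000000000000000
Multiplications needed: 8 (8 lines after 10^1)

10^51 = 1000000000000000000000000000000000000000000000000000. Using exponentiation by squaring, this requires 8 multiplications. The key idea: if the exponent is even, square the half-power; if odd, multiply by the base once.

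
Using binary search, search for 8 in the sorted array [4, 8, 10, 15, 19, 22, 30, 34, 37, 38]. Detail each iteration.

Binary search for 8 in [4, 8, 10, 15, 19, 22, 30, 34, 37, 38]:

lo=0, hi=9, mid=4, arr[mid]=19 -> 19 > 8, search left half
lo=0, hi=3, mid=1, arr[mid]=8 -> Found target at index 1!

Binary search finds 8 at index 1 after 2 comparisons. The search repeatedly halves the search space by comparing with the middle element.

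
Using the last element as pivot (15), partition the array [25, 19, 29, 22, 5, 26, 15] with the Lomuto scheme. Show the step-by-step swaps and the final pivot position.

Lomuto partition with pivot = 15:

Initial array: [25, 19, 29, 22, 5, 26, 15]

arr[0]=25 > 15: no swap
arr[1]=19 > 15: no swap
arr[2]=29 > 15: no swap
arr[3]=22 > 15: no swap
arr[4]=5 <= 15: swap with position 0, array becomes [5, 19, 29, 22, 25, 26, 15]
arr[5]=26 > 15: no swap

Place pivot at position 1: [5, 15, 29, 22, 25, 26, 19]
Pivot position: 1

After partitioning with pivot 15, the array becomes [5, 15, 29, 22, 25, 26, 19]. The pivot is placed at index 1. All elements to the left of the pivot are <= 15, and all elements to the right are > 15.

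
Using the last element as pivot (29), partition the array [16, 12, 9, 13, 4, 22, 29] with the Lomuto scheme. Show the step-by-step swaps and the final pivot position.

Lomuto partition with pivot = 29:

Initial array: [16, 12, 9, 13, 4, 22, 29]

arr[0]=16 <= 29: swap with position 0, array becomes [16, 12, 9, 13, 4, 22, 29]
arr[1]=12 <= 29: swap with position 1, array becomes [16, 12, 9, 13, 4, 22, 29]
arr[2]=9 <= 29: swap with position 2, array becomes [16, 12, 9, 13, 4, 22, 29]
arr[3]=13 <= 29: swap with position 3, array becomes [16, 12, 9, 13, 4, 22, 29]
arr[4]=4 <= 29: swap with position 4, array becomes [16, 12, 9, 13, 4, 22, 29]
arr[5]=22 <= 29: swap with position 5, array becomes [16, 12, 9, 13, 4, 22, 29]

Place pivot at position 6: [16, 12, 9, 13, 4, 22, 29]
Pivot position: 6

After partitioning with pivot 29, the array becomes [16, 12, 9, 13, 4, 22, 29]. The pivot is placed at index 6. All elements to the left of the pivot are <= 29, and all elements to the right are > 29.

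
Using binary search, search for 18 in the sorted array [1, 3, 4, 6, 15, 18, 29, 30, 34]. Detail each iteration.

Binary search for 18 in [1, 3, 4, 6, 15, 18, 29, 30, 34]:

lo=0, hi=8, mid=4, arr[mid]=15 -> 15 < 18, search right half
lo=5, hi=8, mid=6, arr[mid]=29 -> 29 > 18, search left half
lo=5, hi=5, mid=5, arr[mid]=18 -> Found target at index 5!

Binary search finds 18 at index 5 after 3 comparisons. The search repeatedly halves the search space by comparing with the middle element.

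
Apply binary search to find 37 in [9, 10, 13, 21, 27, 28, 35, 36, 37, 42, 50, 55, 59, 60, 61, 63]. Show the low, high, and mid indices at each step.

Binary search for 37 in [9, 10, 13, 21, 27, 28, 35, 36, 37, 42, 50, 55, 59, 60, 61, 63]:

lo=0, hi=15, mid=7, arr[mid]=36 -> 36 < 37, search right half
lo=8, hi=15, mid=11, arr[mid]=55 -> 55 > 37, search left half
lo=8, hi=10, mid=9, arr[mid]=42 -> 42 > 37, search left half
lo=8, hi=8, mid=8, arr[mid]=37 -> Found target at index 8!

Binary search finds 37 at index 8 after 4 comparisons. The search repeatedly halves the search space by comparing with the middle element.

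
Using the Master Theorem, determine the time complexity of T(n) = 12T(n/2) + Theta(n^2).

Master Theorem for T(n) = 12T(n/2) + O(n^2):

a = 12, b = 2, c = 2
log_b(a) = log_2(12) = 3.5850

Case 1: c = 2 < log_2(12) = 3.5850
T(n) = O(n^(log_2 12))

For T(n) = 12T(n/2) + O(n^2): log_2(12) = 3.5850. This is Case 1 of the Master Theorem (c < log_b(a), work dominated by leaves), giving O(n^(log_2 12)).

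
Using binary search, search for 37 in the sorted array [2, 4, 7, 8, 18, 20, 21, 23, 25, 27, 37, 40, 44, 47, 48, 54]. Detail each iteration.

Binary search for 37 in [2, 4, 7, 8, 18, 20, 21, 23, 25, 27, 37, 40, 44, 47, 48, 54]:

lo=0, hi=15, mid=7, arr[mid]=23 -> 23 < 37, search right half
lo=8, hi=15, mid=11, arr[mid]=40 -> 40 > 37, search left half
lo=8, hi=10, mid=9, arr[mid]=27 -> 27 < 37, search right half
lo=10, hi=10, mid=10, arr[mid]=37 -> Found target at index 10!

Binary search finds 37 at index 10 after 4 comparisons. The search repeatedly halves the search space by comparing with the middle element.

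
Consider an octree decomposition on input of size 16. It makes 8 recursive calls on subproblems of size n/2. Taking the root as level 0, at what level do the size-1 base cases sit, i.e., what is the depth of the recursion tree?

For divide and conquer with division factor 2:

Problem sizes at each level:
Level 0: 16
Level 1: 8
Level 2: 4
Level 3: 2
Level 4: 1

The root is level 0 and the size-1 base case is level 4 (the tree spans levels 0 through 4, i.e. 5 levels counting the root), so the depth is the number of divisions: log_2(16) = 4

The recursion tree depth is log_2(16) = 4. At each level, the problem size is divided by 2, so it takes 4 divisions to reduce to a base case of size 1. The algorithm makes 8 recursive calls at each level.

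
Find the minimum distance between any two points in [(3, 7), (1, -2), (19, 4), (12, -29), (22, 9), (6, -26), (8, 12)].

Computing all pairwise distances among 7 points:

d((3, 7), (1, -2)) = 9.2195
d((3, 7), (19, 4)) = 16.2788
d((3, 7), (12, -29)) = 37.108
d((3, 7), (22, 9)) = 19.105
d((3, 7), (6, -26)) = 33.1361
d((3, 7), (8, 12)) = 7.0711
d((1, -2), (19, 4)) = 18.9737
d((1, -2), (12, -29)) = 29.1548
d((1, -2), (22, 9)) = 23.7065
d((1, -2), (6, -26)) = 24.5153
d((1, -2), (8, 12)) = 15.6525
d((19, 4), (12, -29)) = 33.7343
d((19, 4), (22, 9)) = 5.831 <-- minimum
d((19, 4), (6, -26)) = 32.6956
d((19, 4), (8, 12)) = 13.6015
d((12, -29), (22, 9)) = 39.2938
d((12, -29), (6, -26)) = 6.7082
d((12, -29), (8, 12)) = 41.1947
d((22, 9), (6, -26)) = 38.4838
d((22, 9), (8, 12)) = 14.3178
d((6, -26), (8, 12)) = 38.0526

Closest pair: (19, 4) and (22, 9) with distance 5.831

The closest pair is (19, 4) and (22, 9) with Euclidean distance 5.831. For 7 points, brute-force pairwise comparison is shown above. For large n, the divide-and-conquer algorithm (sort by x, recurse on halves, check the dividing strip) achieves O(n log n).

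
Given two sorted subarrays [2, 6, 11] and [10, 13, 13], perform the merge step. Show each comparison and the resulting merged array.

Merging process:

Compare 2 vs 10: take 2 from left. Merged: [2]
Compare 6 vs 10: take 6 from left. Merged: [2, 6]
Compare 11 vs 10: take 10 from right. Merged: [2, 6, 10]
Compare 11 vs 13: take 11 from left. Merged: [2, 6, 10, 11]
Append remaining from right: [13, 13]. Merged: [2, 6, 10, 11, 13, 13]

Final merged array: [2, 6, 10, 11, 13, 13]
Total comparisons: 4

The merged array is [2, 6, 10, 11, 13, 13], requiring 4 comparisons. The merge step runs in O(n) time where n is the total number of elements.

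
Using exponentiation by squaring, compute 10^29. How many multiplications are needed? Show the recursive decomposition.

Computing 10^29 by squaring (build up from 10^1; each line after the first costs one multiplication):

10^1 = 10
10^2 = (10^1)^2 = 10^2 = 100
10^3 = 10 * 10^2 = 10 * 100 = 1000
10^6 = (10^3)^2 = 1000^2 = 1000000
10^7 = 10 * 10^6 = 10 * 1000000 = 10000000
10^14 = (10^7)^2 = 10000000^2 = 100000000000000
10^28 = (10^14)^2 = 100000000000000^2 = 10000000000000000000000000000
10^29 = 10 * 10^28 = 10 * 10000000000000000000000000000 = 100000000000000000000000000000

Result: 100000000000000000000000000000
Multiplications needed: 7 (7 lines after 10^1)

10^29 = 100000000000000000000000000000. Using exponentiation by squaring, this requires 7 multiplications. The key idea: if the exponent is even, square the half-power; if odd, multiply by the base once.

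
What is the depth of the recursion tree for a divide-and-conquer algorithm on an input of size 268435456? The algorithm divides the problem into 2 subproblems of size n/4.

For divide and conquer with division factor 4:

Problem sizes at each level:
Level 0: 268435456
Level 1: 67108864
Level 2: 16777216
Level 3: 4194304
Level 4: 1048576
Level 5: 262144
Level 6: 65536
Level 7: 16384
Level 8: 4096
Level 9: 1024
Level 10: 256
Level 11: 64
Level 12: 16
Level 13: 4
Level 14: 1

The root is level 0 and the size-1 base case is level 14 (the tree spans levels 0 through 14, i.e. 15 levels counting the root), so the depth is the number of divisions: log_4(268435456) = 14

The recursion tree depth is log_4(268435456) = 14. At each level, the problem size is divided by 4, so it takes 14 divisions to reduce to a base case of size 1. The algorithm makes 2 recursive calls at each level.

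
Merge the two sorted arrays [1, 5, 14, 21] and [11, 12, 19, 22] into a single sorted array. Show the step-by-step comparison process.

Merging process:

Compare 1 vs 11: take 1 from left. Merged: [1]
Compare 5 vs 11: take 5 from left. Merged: [1, 5]
Compare 14 vs 11: take 11 from right. Merged: [1, 5, 11]
Compare 14 vs 12: take 12 from right. Merged: [1, 5, 11, 12]
Compare 14 vs 19: take 14 from left. Merged: [1, 5, 11, 12, 14]
Compare 21 vs 19: take 19 from right. Merged: [1, 5, 11, 12, 14, 19]
Compare 21 vs 22: take 21 from left. Merged: [1, 5, 11, 12, 14, 19, 21]
Append remaining from right: [22]. Merged: [1, 5, 11, 12, 14, 19, 21, 22]

Final merged array: [1, 5, 11, 12, 14, 19, 21, 22]
Total comparisons: 7

The merged array is [1, 5, 11, 12, 14, 19, 21, 22], requiring 7 comparisons. The merge step runs in O(n) time where n is the total number of elements.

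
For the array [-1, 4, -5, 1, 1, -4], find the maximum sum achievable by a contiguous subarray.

Using Kadane's algorithm on [-1, 4, -5, 1, 1, -4]:

Scanning through the array:
Position 1 (value 4): max_ending_here = 4, max_so_far = 4
Position 2 (value -5): max_ending_here = -1, max_so_far = 4
Position 3 (value 1): max_ending_here = 1, max_so_far = 4
Position 4 (value 1): max_ending_here = 2, max_so_far = 4
Position 5 (value -4): max_ending_here = -2, max_so_far = 4

Maximum subarray: [4]
Maximum sum: 4

The maximum subarray is [4] with sum 4. This subarray runs from index 1 to index 1.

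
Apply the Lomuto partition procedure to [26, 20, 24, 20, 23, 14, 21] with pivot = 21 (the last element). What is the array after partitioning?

Lomuto partition with pivot = 21:

Initial array: [26, 20, 24, 20, 23, 14, 21]

arr[0]=26 > 21: no swap
arr[1]=20 <= 21: swap with position 0, array becomes [20, 26, 24, 20, 23, 14, 21]
arr[2]=24 > 21: no swap
arr[3]=20 <= 21: swap with position 1, array becomes [20, 20, 24, 26, 23, 14, 21]
arr[4]=23 > 21: no swap
arr[5]=14 <= 21: swap with position 2, array becomes [20, 20, 14, 26, 23, 24, 21]

Place pivot at position 3: [20, 20, 14, 21, 23, 24, 26]
Pivot position: 3

After partitioning with pivot 21, the array becomes [20, 20, 14, 21, 23, 24, 26]. The pivot is placed at index 3. All elements to the left of the pivot are <= 21, and all elements to the right are > 21.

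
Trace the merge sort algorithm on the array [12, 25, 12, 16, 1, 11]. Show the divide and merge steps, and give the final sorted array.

Merge sort trace:

Split: [12, 25, 12, 16, 1, 11] -> [12, 25, 12] and [16, 1, 11]
  Split: [12, 25, 12] -> [12] and [25, 12]
    Split: [25, 12] -> [25] and [12]
    Merge: [25] + [12] -> [12, 25]
  Merge: [12] + [12, 25] -> [12, 12, 25]
  Split: [16, 1, 11] -> [16] and [1, 11]
    Split: [1, 11] -> [1] and [11]
    Merge: [1] + [11] -> [1, 11]
  Merge: [16] + [1, 11] -> [1, 11, 16]
Merge: [12, 12, 25] + [1, 11, 16] -> [1, 11, 12, 12, 16, 25]

Final sorted array: [1, 11, 12, 12, 16, 25]

The merge sort proceeds by recursively splitting the array and merging sorted halves.
After all merges, the sorted array is [1, 11, 12, 12, 16, 25].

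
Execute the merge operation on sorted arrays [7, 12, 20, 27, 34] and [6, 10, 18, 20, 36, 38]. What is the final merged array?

Merging process:

Compare 7 vs 6: take 6 from right. Merged: [6]
Compare 7 vs 10: take 7 from left. Merged: [6, 7]
Compare 12 vs 10: take 10 from right. Merged: [6, 7, 10]
Compare 12 vs 18: take 12 from left. Merged: [6, 7, 10, 12]
Compare 20 vs 18: take 18 from right. Merged: [6, 7, 10, 12, 18]
Compare 20 vs 20: take 20 from left. Merged: [6, 7, 10, 12, 18, 20]
Compare 27 vs 20: take 20 from right. Merged: [6, 7, 10, 12, 18, 20, 20]
Compare 27 vs 36: take 27 from left. Merged: [6, 7, 10, 12, 18, 20, 20, 27]
Compare 34 vs 36: take 34 from left. Merged: [6, 7, 10, 12, 18, 20, 20, 27, 34]
Append remaining from right: [36, 38]. Merged: [6, 7, 10, 12, 18, 20, 20, 27, 34, 36, 38]

Final merged array: [6, 7, 10, 12, 18, 20, 20, 27, 34, 36, 38]
Total comparisons: 9

The merged array is [6, 7, 10, 12, 18, 20, 20, 27, 34, 36, 38], requiring 9 comparisons. The merge step runs in O(n) time where n is the total number of elements.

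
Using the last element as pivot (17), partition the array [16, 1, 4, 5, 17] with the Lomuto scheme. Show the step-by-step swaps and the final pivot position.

Lomuto partition with pivot = 17:

Initial array: [16, 1, 4, 5, 17]

arr[0]=16 <= 17: swap with position 0, array becomes [16, 1, 4, 5, 17]
arr[1]=1 <= 17: swap with position 1, array becomes [16, 1, 4, 5, 17]
arr[2]=4 <= 17: swap with position 2, array becomes [16, 1, 4, 5, 17]
arr[3]=5 <= 17: swap with position 3, array becomes [16, 1, 4, 5, 17]

Place pivot at position 4: [16, 1, 4, 5, 17]
Pivot position: 4

After partitioning with pivot 17, the array becomes [16, 1, 4, 5, 17]. The pivot is placed at index 4. All elements to the left of the pivot are <= 17, and all elements to the right are > 17.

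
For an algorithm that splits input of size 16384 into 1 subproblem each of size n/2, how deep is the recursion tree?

For divide and conquer with division factor 2:

Problem sizes at each level:
Level 0: 16384
Level 1: 8192
Level 2: 4096
Level 3: 2048
Level 4: 1024
Level 5: 512
Level 6: 256
Level 7: 128
Level 8: 64
Level 9: 32
Level 10: 16
Level 11: 8
Level 12: 4
Level 13: 2
Level 14: 1

The root is level 0 and the size-1 base case is level 14 (the tree spans levels 0 through 14, i.e. 15 levels counting the root), so the depth is the number of divisions: log_2(16384) = 14

The recursion tree depth is log_2(16384) = 14. At each level, the problem size is divided by 2, so it takes 14 divisions to reduce to a base case of size 1. The algorithm makes 1 recursive call at each level.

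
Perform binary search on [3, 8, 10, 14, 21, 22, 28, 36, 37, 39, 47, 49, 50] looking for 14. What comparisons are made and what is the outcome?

Binary search for 14 in [3, 8, 10, 14, 21, 22, 28, 36, 37, 39, 47, 49, 50]:

lo=0, hi=12, mid=6, arr[mid]=28 -> 28 > 14, search left half
lo=0, hi=5, mid=2, arr[mid]=10 -> 10 < 14, search right half
lo=3, hi=5, mid=4, arr[mid]=21 -> 21 > 14, search left half
lo=3, hi=3, mid=3, arr[mid]=14 -> Found target at index 3!

Binary search finds 14 at index 3 after 4 comparisons. The search repeatedly halves the search space by comparing with the middle element.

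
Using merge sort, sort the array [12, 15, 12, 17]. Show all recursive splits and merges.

Merge sort trace:

Split: [12, 15, 12, 17] -> [12, 15] and [12, 17]
  Split: [12, 15] -> [12] and [15]
  Merge: [12] + [15] -> [12, 15]
  Split: [12, 17] -> [12] and [17]
  Merge: [12] + [17] -> [12, 17]
Merge: [12, 15] + [12, 17] -> [12, 12, 15, 17]

Final sorted array: [12, 12, 15, 17]

The merge sort proceeds by recursively splitting the array and merging sorted halves.
After all merges, the sorted array is [12, 12, 15, 17].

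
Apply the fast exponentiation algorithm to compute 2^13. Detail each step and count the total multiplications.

Computing 2^13 by squaring (build up from 2^1; each line after the first costs one multiplication):

2^1 = 2
2^2 = (2^1)^2 = 2^2 = 4
2^3 = 2 * 2^2 = 2 * 4 = 8
2^6 = (2^3)^2 = 8^2 = 64
2^12 = (2^6)^2 = 64^2 = 4096
2^13 = 2 * 2^12 = 2 * 4096 = 8192

Result: 8192
Multiplications needed: 5 (5 lines after 2^1)

2^13 = 8192. Using exponentiation by squaring, this requires 5 multiplications. The key idea: if the exponent is even, square the half-power; if odd, multiply by the base once.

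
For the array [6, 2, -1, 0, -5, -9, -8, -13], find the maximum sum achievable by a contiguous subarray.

Using Kadane's algorithm on [6, 2, -1, 0, -5, -9, -8, -13]:

Scanning through the array:
Position 1 (value 2): max_ending_here = 8, max_so_far = 8
Position 2 (value -1): max_ending_here = 7, max_so_far = 8
Position 3 (value 0): max_ending_here = 7, max_so_far = 8
Position 4 (value -5): max_ending_here = 2, max_so_far = 8
Position 5 (value -9): max_ending_here = -7, max_so_far = 8
Position 6 (value -8): max_ending_here = -8, max_so_far = 8
Position 7 (value -13): max_ending_here = -13, max_so_far = 8

Maximum subarray: [6, 2]
Maximum sum: 8

The maximum subarray is [6, 2] with sum 8. This subarray runs from index 0 to index 1.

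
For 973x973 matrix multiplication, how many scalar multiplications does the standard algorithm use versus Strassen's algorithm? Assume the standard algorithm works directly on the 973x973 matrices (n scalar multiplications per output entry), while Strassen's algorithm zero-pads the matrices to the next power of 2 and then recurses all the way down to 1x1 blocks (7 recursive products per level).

Matrix multiplication for 973x973 matrices:

Strassen's algorithm requires power-of-2 dimensions. Pad 973x973 to 1024x1024 (next power of 2).

Standard algorithm: 973^3 = 921167317 multiplications
Strassen's algorithm: 7^(log2(1024)) = 7^10 = 282475249 multiplications
Savings: 921167317 - 282475249 = 638692068 multiplications

Standard: 921167317 multiplications (973^3). Strassen: 282475249 multiplications (7^10, after padding to 1024x1024). Strassen reduces 8 recursive multiplications to 7 at each level.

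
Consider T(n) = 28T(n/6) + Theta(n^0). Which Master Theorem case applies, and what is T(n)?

Master Theorem for T(n) = 28T(n/6) + O(n^0):

a = 28, b = 6, c = 0
log_b(a) = log_6(28) = 1.8597

Case 1: c = 0 < log_6(28) = 1.8597
T(n) = O(n^(log_6 28))

For T(n) = 28T(n/6) + O(n^0): log_6(28) = 1.8597. This is Case 1 of the Master Theorem (c < log_b(a), work dominated by leaves), giving O(n^(log_6 28)).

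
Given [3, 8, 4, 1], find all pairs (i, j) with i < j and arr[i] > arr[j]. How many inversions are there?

Finding inversions in [3, 8, 4, 1]:

(0, 3): arr[0]=3 > arr[3]=1
(1, 2): arr[1]=8 > arr[2]=4
(1, 3): arr[1]=8 > arr[3]=1
(2, 3): arr[2]=4 > arr[3]=1

Total inversions: 4

The array has 4 inversion(s): (0,3), (1,2), (1,3), (2,3). Each pair (i,j) satisfies i < j and arr[i] > arr[j].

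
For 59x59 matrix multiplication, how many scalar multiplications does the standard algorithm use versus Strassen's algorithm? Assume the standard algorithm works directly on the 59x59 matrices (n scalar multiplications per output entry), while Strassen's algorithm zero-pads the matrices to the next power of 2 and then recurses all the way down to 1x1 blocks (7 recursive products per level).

Matrix multiplication for 59x59 matrices:

Strassen's algorithm requires power-of-2 dimensions. Pad 59x59 to 64x64 (next power of 2).

Standard algorithm: 59^3 = 205379 multiplications
Strassen's algorithm: 7^(log2(64)) = 7^6 = 117649 multiplications
Savings: 205379 - 117649 = 87730 multiplications

Standard: 205379 multiplications (59^3). Strassen: 117649 multiplications (7^6, after padding to 64x64). Strassen reduces 8 recursive multiplications to 7 at each level.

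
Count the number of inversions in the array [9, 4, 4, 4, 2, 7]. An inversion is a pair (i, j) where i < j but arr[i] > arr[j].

Finding inversions in [9, 4, 4, 4, 2, 7]:

(0, 1): arr[0]=9 > arr[1]=4
(0, 2): arr[0]=9 > arr[2]=4
(0, 3): arr[0]=9 > arr[3]=4
(0, 4): arr[0]=9 > arr[4]=2
(0, 5): arr[0]=9 > arr[5]=7
(1, 4): arr[1]=4 > arr[4]=2
(2, 4): arr[2]=4 > arr[4]=2
(3, 4): arr[3]=4 > arr[4]=2

Total inversions: 8

The array has 8 inversion(s): (0,1), (0,2), (0,3), (0,4), (0,5), (1,4), (2,4), (3,4). Each pair (i,j) satisfies i < j and arr[i] > arr[j].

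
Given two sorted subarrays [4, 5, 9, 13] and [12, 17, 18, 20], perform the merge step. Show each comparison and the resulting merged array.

Merging process:

Compare 4 vs 12: take 4 from left. Merged: [4]
Compare 5 vs 12: take 5 from left. Merged: [4, 5]
Compare 9 vs 12: take 9 from left. Merged: [4, 5, 9]
Compare 13 vs 12: take 12 from right. Merged: [4, 5, 9, 12]
Compare 13 vs 17: take 13 from left. Merged: [4, 5, 9, 12, 13]
Append remaining from right: [17, 18, 20]. Merged: [4, 5, 9, 12, 13, 17, 18, 20]

Final merged array: [4, 5, 9, 12, 13, 17, 18, 20]
Total comparisons: 5

The merged array is [4, 5, 9, 12, 13, 17, 18, 20], requiring 5 comparisons. The merge step runs in O(n) time where n is the total number of elements.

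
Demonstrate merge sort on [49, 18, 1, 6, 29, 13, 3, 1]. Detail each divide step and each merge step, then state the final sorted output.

Merge sort trace:

Split: [49, 18, 1, 6, 29, 13, 3, 1] -> [49, 18, 1, 6] and [29, 13, 3, 1]
  Split: [49, 18, 1, 6] -> [49, 18] and [1, 6]
    Split: [49, 18] -> [49] and [18]
    Merge: [49] + [18] -> [18, 49]
    Split: [1, 6] -> [1] and [6]
    Merge: [1] + [6] -> [1, 6]
  Merge: [18, 49] + [1, 6] -> [1, 6, 18, 49]
  Split: [29, 13, 3, 1] -> [29, 13] and [3, 1]
    Split: [29, 13] -> [29] and [13]
    Merge: [29] + [13] -> [13, 29]
    Split: [3, 1] -> [3] and [1]
    Merge: [3] + [1] -> [1, 3]
  Merge: [13, 29] + [1, 3] -> [1, 3, 13, 29]
Merge: [1, 6, 18, 49] + [1, 3, 13, 29] -> [1, 1, 3, 6, 13, 18, 29, 49]

Final sorted array: [1, 1, 3, 6, 13, 18, 29, 49]

The merge sort proceeds by recursively splitting the array and merging sorted halves.
After all merges, the sorted array is [1, 1, 3, 6, 13, 18, 29, 49].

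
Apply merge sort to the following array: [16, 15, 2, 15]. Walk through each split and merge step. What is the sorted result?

Merge sort trace:

Split: [16, 15, 2, 15] -> [16, 15] and [2, 15]
  Split: [16, 15] -> [16] and [15]
  Merge: [16] + [15] -> [15, 16]
  Split: [2, 15] -> [2] and [15]
  Merge: [2] + [15] -> [2, 15]
Merge: [15, 16] + [2, 15] -> [2, 15, 15, 16]

Final sorted array: [2, 15, 15, 16]

The merge sort proceeds by recursively splitting the array and merging sorted halves.
After all merges, the sorted array is [2, 15, 15, 16].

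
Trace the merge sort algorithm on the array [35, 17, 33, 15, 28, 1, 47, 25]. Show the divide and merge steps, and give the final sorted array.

Merge sort trace:

Split: [35, 17, 33, 15, 28, 1, 47, 25] -> [35, 17, 33, 15] and [28, 1, 47, 25]
  Split: [35, 17, 33, 15] -> [35, 17] and [33, 15]
    Split: [35, 17] -> [35] and [17]
    Merge: [35] + [17] -> [17, 35]
    Split: [33, 15] -> [33] and [15]
    Merge: [33] + [15] -> [15, 33]
  Merge: [17, 35] + [15, 33] -> [15, 17, 33, 35]
  Split: [28, 1, 47, 25] -> [28, 1] and [47, 25]
    Split: [28, 1] -> [28] and [1]
    Merge: [28] + [1] -> [1, 28]
    Split: [47, 25] -> [47] and [25]
    Merge: [47] + [25] -> [25, 47]
  Merge: [1, 28] + [25, 47] -> [1, 25, 28, 47]
Merge: [15, 17, 33, 35] + [1, 25, 28, 47] -> [1, 15, 17, 25, 28, 33, 35, 47]

Final sorted array: [1, 15, 17, 25, 28, 33, 35, 47]

The merge sort proceeds by recursively splitting the array and merging sorted halves.
After all merges, the sorted array is [1, 15, 17, 25, 28, 33, 35, 47].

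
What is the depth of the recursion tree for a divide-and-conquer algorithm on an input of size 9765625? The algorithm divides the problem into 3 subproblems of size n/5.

For divide and conquer with division factor 5:

Problem sizes at each level:
Level 0: 9765625
Level 1: 1953125
Level 2: 390625
Level 3: 78125
Level 4: 15625
Level 5: 3125
Level 6: 625
Level 7: 125
Level 8: 25
Level 9: 5
Level 10: 1

The root is level 0 and the size-1 base case is level 10 (the tree spans levels 0 through 10, i.e. 11 levels counting the root), so the depth is the number of divisions: log_5(9765625) = 10

The recursion tree depth is log_5(9765625) = 10. At each level, the problem size is divided by 5, so it takes 10 divisions to reduce to a base case of size 1. The algorithm makes 3 recursive calls at each level.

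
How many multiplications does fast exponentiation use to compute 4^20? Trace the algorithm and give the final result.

Computing 4^20 by squaring (build up from 4^1; each line after the first costs one multiplication):

4^1 = 4
4^2 = (4^1)^2 = 4^2 = 16
4^4 = (4^2)^2 = 16^2 = 256
4^5 = 4 * 4^4 = 4 * 256 = 1024
4^10 = (4^5)^2 = 1024^2 = 1048576
4^20 = (4^10)^2 = 1048576^2 = 1099511627776

Result: 1099511627776
Multiplications needed: 5 (5 lines after 4^1)

4^20 = 1099511627776. Using exponentiation by squaring, this requires 5 multiplications. The key idea: if the exponent is even, square the half-power; if odd, multiply by the base once.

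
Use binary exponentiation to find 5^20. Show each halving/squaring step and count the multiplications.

Computing 5^20 by squaring (build up from 5^1; each line after the first costs one multiplication):

5^1 = 5
5^2 = (5^1)^2 = 5^2 = 25
5^4 = (5^2)^2 = 25^2 = 625
5^5 = 5 * 5^4 = 5 * 625 = 3125
5^10 = (5^5)^2 = 3125^2 = 9765625
5^20 = (5^10)^2 = 9765625^2 = 95367431640625

Result: 95367431640625
Multiplications needed: 5 (5 lines after 5^1)

5^20 = 95367431640625. Using exponentiation by squaring, this requires 5 multiplications. The key idea: if the exponent is even, square the half-power; if odd, multiply by the base once.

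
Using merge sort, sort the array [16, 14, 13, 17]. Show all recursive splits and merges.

Merge sort trace:

Split: [16, 14, 13, 17] -> [16, 14] and [13, 17]
  Split: [16, 14] -> [16] and [14]
  Merge: [16] + [14] -> [14, 16]
  Split: [13, 17] -> [13] and [17]
  Merge: [13] + [17] -> [13, 17]
Merge: [14, 16] + [13, 17] -> [13, 14, 16, 17]

Final sorted array: [13, 14, 16, 17]

The merge sort proceeds by recursively splitting the array and merging sorted halves.
After all merges, the sorted array is [13, 14, 16, 17].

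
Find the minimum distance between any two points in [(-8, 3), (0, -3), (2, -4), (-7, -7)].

Computing all pairwise distances among 4 points:

d((-8, 3), (0, -3)) = 10.0
d((-8, 3), (2, -4)) = 12.2066
d((-8, 3), (-7, -7)) = 10.0499
d((0, -3), (2, -4)) = 2.2361 <-- minimum
d((0, -3), (-7, -7)) = 8.0623
d((2, -4), (-7, -7)) = 9.4868

Closest pair: (0, -3) and (2, -4) with distance 2.2361

The closest pair is (0, -3) and (2, -4) with Euclidean distance 2.2361. For 4 points, brute-force pairwise comparison is shown above. For large n, the divide-and-conquer algorithm (sort by x, recurse on halves, check the dividing strip) achieves O(n log n).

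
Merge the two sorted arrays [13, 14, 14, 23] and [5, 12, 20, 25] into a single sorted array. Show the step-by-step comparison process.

Merging process:

Compare 13 vs 5: take 5 from right. Merged: [5]
Compare 13 vs 12: take 12 from right. Merged: [5, 12]
Compare 13 vs 20: take 13 from left. Merged: [5, 12, 13]
Compare 14 vs 20: take 14 from left. Merged: [5, 12, 13, 14]
Compare 14 vs 20: take 14 from left. Merged: [5, 12, 13, 14, 14]
Compare 23 vs 20: take 20 from right. Merged: [5, 12, 13, 14, 14, 20]
Compare 23 vs 25: take 23 from left. Merged: [5, 12, 13, 14, 14, 20, 23]
Append remaining from right: [25]. Merged: [5, 12, 13, 14, 14, 20, 23, 25]

Final merged array: [5, 12, 13, 14, 14, 20, 23, 25]
Total comparisons: 7

The merged array is [5, 12, 13, 14, 14, 20, 23, 25], requiring 7 comparisons. The merge step runs in O(n) time where n is the total number of elements.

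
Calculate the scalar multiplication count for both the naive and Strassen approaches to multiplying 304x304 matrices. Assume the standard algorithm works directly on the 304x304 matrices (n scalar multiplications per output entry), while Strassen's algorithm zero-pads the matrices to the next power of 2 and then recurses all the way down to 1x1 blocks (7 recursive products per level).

Matrix multiplication for 304x304 matrices:

Strassen's algorithm requires power-of-2 dimensions. Pad 304x304 to 512x512 (next power of 2).

Standard algorithm: 304^3 = 28094464 multiplications
Strassen's algorithm: 7^(log2(512)) = 7^9 = 40353607 multiplications
Difference: 28094464 - 40353607 = -12259143 (Strassen uses MORE here due to padding overhead — for small or just-over-power-of-2 n, padding can outweigh the per-level savings)

Standard: 28094464 multiplications (304^3). Strassen: 40353607 multiplications (7^9, after padding to 512x512). Strassen reduces 8 recursive multiplications to 7 at each level.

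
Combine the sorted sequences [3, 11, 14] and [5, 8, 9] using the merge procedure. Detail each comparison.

Merging process:

Compare 3 vs 5: take 3 from left. Merged: [3]
Compare 11 vs 5: take 5 from right. Merged: [3, 5]
Compare 11 vs 8: take 8 from right. Merged: [3, 5, 8]
Compare 11 vs 9: take 9 from right. Merged: [3, 5, 8, 9]
Append remaining from left: [11, 14]. Merged: [3, 5, 8, 9, 11, 14]

Final merged array: [3, 5, 8, 9, 11, 14]
Total comparisons: 4

The merged array is [3, 5, 8, 9, 11, 14], requiring 4 comparisons. The merge step runs in O(n) time where n is the total number of elements.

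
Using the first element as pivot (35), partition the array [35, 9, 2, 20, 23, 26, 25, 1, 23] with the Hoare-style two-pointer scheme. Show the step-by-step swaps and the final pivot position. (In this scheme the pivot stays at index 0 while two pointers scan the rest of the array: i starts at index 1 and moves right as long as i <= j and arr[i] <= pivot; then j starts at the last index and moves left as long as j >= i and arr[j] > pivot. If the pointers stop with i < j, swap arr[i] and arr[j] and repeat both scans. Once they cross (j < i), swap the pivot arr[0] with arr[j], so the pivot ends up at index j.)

Hoare-style two-pointer partition with pivot = 35:

Initial array: [35, 9, 2, 20, 23, 26, 25, 1, 23]

Pointers start at i = 1, j = 8.
i ends at 9, j ends at 8: the pointers have crossed (j < i), so scanning stops.

Swap pivot arr[0] with arr[8] to place pivot at position 8: [23, 9, 2, 20, 23, 26, 25, 1, 35]
Pivot position: 8

After partitioning with pivot 35, the array becomes [23, 9, 2, 20, 23, 26, 25, 1, 35]. The pivot is placed at index 8. All elements to the left of the pivot are <= 35, and all elements to the right are > 35.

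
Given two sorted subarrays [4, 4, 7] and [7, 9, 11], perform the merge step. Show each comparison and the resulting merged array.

Merging process:

Compare 4 vs 7: take 4 from left. Merged: [4]
Compare 4 vs 7: take 4 from left. Merged: [4, 4]
Compare 7 vs 7: take 7 from left. Merged: [4, 4, 7]
Append remaining from right: [7, 9, 11]. Merged: [4, 4, 7, 7, 9, 11]

Final merged array: [4, 4, 7, 7, 9, 11]
Total comparisons: 3

The merged array is [4, 4, 7, 7, 9, 11], requiring 3 comparisons. The merge step runs in O(n) time where n is the total number of elements.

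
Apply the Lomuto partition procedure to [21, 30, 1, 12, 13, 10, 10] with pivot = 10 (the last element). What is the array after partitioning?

Lomuto partition with pivot = 10:

Initial array: [21, 30, 1, 12, 13, 10, 10]

arr[0]=21 > 10: no swap
arr[1]=30 > 10: no swap
arr[2]=1 <= 10: swap with position 0, array becomes [1, 30, 21, 12, 13, 10, 10]
arr[3]=12 > 10: no swap
arr[4]=13 > 10: no swap
arr[5]=10 <= 10: swap with position 1, array becomes [1, 10, 21, 12, 13, 30, 10]

Place pivot at position 2: [1, 10, 10, 12, 13, 30, 21]
Pivot position: 2

After partitioning with pivot 10, the array becomes [1, 10, 10, 12, 13, 30, 21]. The pivot is placed at index 2. All elements to the left of the pivot are <= 10, and all elements to the right are > 10.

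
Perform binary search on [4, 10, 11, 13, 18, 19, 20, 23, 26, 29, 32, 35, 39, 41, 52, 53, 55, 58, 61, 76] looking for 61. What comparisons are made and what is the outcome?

Binary search for 61 in [4, 10, 11, 13, 18, 19, 20, 23, 26, 29, 32, 35, 39, 41, 52, 53, 55, 58, 61, 76]:

lo=0, hi=19, mid=9, arr[mid]=29 -> 29 < 61, search right half
lo=10, hi=19, mid=14, arr[mid]=52 -> 52 < 61, search right half
lo=15, hi=19, mid=17, arr[mid]=58 -> 58 < 61, search right half
lo=18, hi=19, mid=18, arr[mid]=61 -> Found target at index 18!

Binary search finds 61 at index 18 after 4 comparisons. The search repeatedly halves the search space by comparing with the middle element.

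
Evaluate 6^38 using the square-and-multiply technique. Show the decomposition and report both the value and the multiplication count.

Computing 6^38 by squaring (build up from 6^1; each line after the first costs one multiplication):

6^1 = 6
6^2 = (6^1)^2 = 6^2 = 36
6^4 = (6^2)^2 = 36^2 = 1296
6^8 = (6^4)^2 = 1296^2 = 1679616
6^9 = 6 * 6^8 = 6 * 1679616 = 10077696
6^18 = (6^9)^2 = 10077696^2 = 101559956668416
6^19 = 6 * 6^18 = 6 * 101559956668416 = 609359740010496
6^38 = (6^19)^2 = 609359740010496^2 = 371319292745659279662190166016

Result: 371319292745659279662190166016
Multiplications needed: 7 (7 lines after 6^1)

6^38 = 371319292745659279662190166016. Using exponentiation by squaring, this requires 7 multiplications. The key idea: if the exponent is even, square the half-power; if odd, multiply by the base once.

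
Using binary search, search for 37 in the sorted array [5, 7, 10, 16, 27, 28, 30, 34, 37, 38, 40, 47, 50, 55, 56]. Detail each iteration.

Binary search for 37 in [5, 7, 10, 16, 27, 28, 30, 34, 37, 38, 40, 47, 50, 55, 56]:

lo=0, hi=14, mid=7, arr[mid]=34 -> 34 < 37, search right half
lo=8, hi=14, mid=11, arr[mid]=47 -> 47 > 37, search left half
lo=8, hi=10, mid=9, arr[mid]=38 -> 38 > 37, search left half
lo=8, hi=8, mid=8, arr[mid]=37 -> Found target at index 8!

Binary search finds 37 at index 8 after 4 comparisons. The search repeatedly halves the search space by comparing with the middle element.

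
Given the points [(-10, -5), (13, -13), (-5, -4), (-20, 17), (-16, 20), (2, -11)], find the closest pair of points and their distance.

Computing all pairwise distances among 6 points:

d((-10, -5), (13, -13)) = 24.3516
d((-10, -5), (-5, -4)) = 5.099
d((-10, -5), (-20, 17)) = 24.1661
d((-10, -5), (-16, 20)) = 25.7099
d((-10, -5), (2, -11)) = 13.4164
d((13, -13), (-5, -4)) = 20.1246
d((13, -13), (-20, 17)) = 44.5982
d((13, -13), (-16, 20)) = 43.9318
d((13, -13), (2, -11)) = 11.1803
d((-5, -4), (-20, 17)) = 25.807
d((-5, -4), (-16, 20)) = 26.4008
d((-5, -4), (2, -11)) = 9.8995
d((-20, 17), (-16, 20)) = 5.0 <-- minimum
d((-20, 17), (2, -11)) = 35.609
d((-16, 20), (2, -11)) = 35.8469

Closest pair: (-20, 17) and (-16, 20) with distance 5.0

The closest pair is (-20, 17) and (-16, 20) with Euclidean distance 5.0. For 6 points, brute-force pairwise comparison is shown above. For large n, the divide-and-conquer algorithm (sort by x, recurse on halves, check the dividing strip) achieves O(n log n).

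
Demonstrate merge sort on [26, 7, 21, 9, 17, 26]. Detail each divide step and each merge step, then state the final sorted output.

Merge sort trace:

Split: [26, 7, 21, 9, 17, 26] -> [26, 7, 21] and [9, 17, 26]
  Split: [26, 7, 21] -> [26] and [7, 21]
    Split: [7, 21] -> [7] and [21]
    Merge: [7] + [21] -> [7, 21]
  Merge: [26] + [7, 21] -> [7, 21, 26]
  Split: [9, 17, 26] -> [9] and [17, 26]
    Split: [17, 26] -> [17] and [26]
    Merge: [17] + [26] -> [17, 26]
  Merge: [9] + [17, 26] -> [9, 17, 26]
Merge: [7, 21, 26] + [9, 17, 26] -> [7, 9, 17, 21, 26, 26]

Final sorted array: [7, 9, 17, 21, 26, 26]

The merge sort proceeds by recursively splitting the array and merging sorted halves.
After all merges, the sorted array is [7, 9, 17, 21, 26, 26].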